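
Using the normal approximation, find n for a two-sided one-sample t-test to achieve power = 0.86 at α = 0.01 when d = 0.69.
n = 29

Sample size formula (one-sample t-test, normal approximation):
n = ((z_{α/2} + z_β) / d)²

z_{α/2} = 2.576 (for α = 0.01, two-sided)
z_β = 1.080 (for power = 0.86)
d = 0.69

n = ((2.576 + 1.080) / 0.69)²
n = (5.299)²
n ≈ 28.08
Round up to the next whole number: n = 29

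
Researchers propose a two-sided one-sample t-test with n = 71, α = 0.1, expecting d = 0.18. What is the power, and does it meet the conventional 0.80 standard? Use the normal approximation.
Power ≈ 0.45; the study is underpowered (power < 0.80)

Power calculation (one-sample t-test, normal approximation):
z_β = d · √n - z_{α/2}
z_β = 0.18 · √71 - 1.645
z_β = 0.18 · 8.426 - 1.645
z_β = -0.128

Power = Φ(z_β) = Φ(-0.128) ≈ 0.449

Effect size d = 0.18 is very small by Cohen's convention (0.2/0.5/0.8).

Threshold: power ≥ 0.80 is conventionally adequate.
Power ≈ 0.45 → the study is underpowered (power < 0.80).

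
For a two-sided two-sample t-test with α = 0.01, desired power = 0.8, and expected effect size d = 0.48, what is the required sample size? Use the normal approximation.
n = 102 per group

Sample size formula (two-sample t-test, normal approximation):
n = 2 · ((z_{α/2} + z_β) / d)²

z_{α/2} = 2.576 (for α = 0.01, two-sided)
z_β = 0.842 (for power = 0.8)
d = 0.48

n = 2 · ((2.576 + 0.842) / 0.48)²
n = 2 · (7.121)²
n ≈ 101.42
Round up to the next whole number: n = 102 per group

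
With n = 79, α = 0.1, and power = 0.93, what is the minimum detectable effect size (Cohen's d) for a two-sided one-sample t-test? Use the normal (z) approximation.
d ≈ 0.35

Minimum detectable effect (one-sample t-test, normal approximation):
d = (z_{α/2} + z_β) / √n
d = (1.645 + 1.476) / √79
d = 3.121 / 8.888
d ≈ 0.35

By Cohen's convention (0.2 small / 0.5 medium / 0.8 large): small effect.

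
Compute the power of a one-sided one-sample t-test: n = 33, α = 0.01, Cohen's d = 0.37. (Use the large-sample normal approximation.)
Power ≈ 0.42

Power calculation (one-sample t-test, normal approximation):
z_β = d · √n - z_α
z_β = 0.37 · √33 - 2.326
z_β = 0.37 · 5.745 - 2.326
z_β = -0.201

Power = Φ(z_β) = Φ(-0.201) ≈ 0.420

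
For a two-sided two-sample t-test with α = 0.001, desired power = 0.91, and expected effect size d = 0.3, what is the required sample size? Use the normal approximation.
n = 477 per group

Sample size formula (two-sample t-test, normal approximation):
n = 2 · ((z_{α/2} + z_β) / d)²

z_{α/2} = 3.291 (for α = 0.001, two-sided)
z_β = 1.341 (for power = 0.91)
d = 0.3

n = 2 · ((3.291 + 1.341) / 0.3)²
n = 2 · (15.440)²
n ≈ 476.79
Round up to the next whole number: n = 477 per group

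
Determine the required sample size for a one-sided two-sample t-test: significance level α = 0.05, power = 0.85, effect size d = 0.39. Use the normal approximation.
n = 95 per group

Sample size formula (two-sample t-test, normal approximation):
n = 2 · ((z_α + z_β) / d)²

z_α = 1.645 (for α = 0.05, one-sided)
z_β = 1.036 (for power = 0.85)
d = 0.39

n = 2 · ((1.645 + 1.036) / 0.39)²
n = 2 · (6.874)²
n ≈ 94.50
Round up to the next whole number: n = 95 per group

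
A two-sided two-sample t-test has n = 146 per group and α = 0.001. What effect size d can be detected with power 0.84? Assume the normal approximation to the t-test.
d ≈ 0.50

Minimum detectable effect (two-sample t-test, normal approximation):
d = (z_{α/2} + z_β) / √(n/2)
d = (3.291 + 0.994) / √(146/2)
d = 4.285 / 8.544
d ≈ 0.50

By Cohen's convention (0.2 small / 0.5 medium / 0.8 large): medium effect.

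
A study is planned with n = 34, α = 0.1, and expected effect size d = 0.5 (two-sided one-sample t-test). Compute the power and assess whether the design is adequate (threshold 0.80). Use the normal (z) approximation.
Power ≈ 0.90; the study is adequately powered (power ≥ 0.80)

Power calculation (one-sample t-test, normal approximation):
z_β = d · √n - z_{α/2}
z_β = 0.5 · √34 - 1.645
z_β = 0.5 · 5.831 - 1.645
z_β = 1.271

Power = Φ(z_β) = Φ(1.271) ≈ 0.898

Effect size d = 0.5 is medium by Cohen's convention (0.2/0.5/0.8).

Threshold: power ≥ 0.80 is conventionally adequate.
Power ≈ 0.90 → the study is adequately powered (power ≥ 0.80).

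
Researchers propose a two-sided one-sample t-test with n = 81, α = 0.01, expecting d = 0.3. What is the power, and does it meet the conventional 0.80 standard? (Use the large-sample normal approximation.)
Power ≈ 0.55; the study is underpowered (power < 0.80)

Power calculation (one-sample t-test, normal approximation):
z_β = d · √n - z_{α/2}
z_β = 0.3 · √81 - 2.576
z_β = 0.3 · 9.000 - 2.576
z_β = 0.124

Power = Φ(z_β) = Φ(0.124) ≈ 0.549

Effect size d = 0.3 is small by Cohen's convention (0.2/0.5/0.8).

Threshold: power ≥ 0.80 is conventionally adequate.
Power ≈ 0.55 → the study is underpowered (power < 0.80).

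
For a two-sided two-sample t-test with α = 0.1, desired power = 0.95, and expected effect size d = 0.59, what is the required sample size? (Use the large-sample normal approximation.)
n = 63 per group

Sample size formula (two-sample t-test, normal approximation):
n = 2 · ((z_{α/2} + z_β) / d)²

z_{α/2} = 1.645 (for α = 0.1, two-sided)
z_β = 1.645 (for power = 0.95)
d = 0.59

n = 2 · ((1.645 + 1.645) / 0.59)²
n = 2 · (5.576)²
n ≈ 62.18
Round up to the next whole number: n = 63 per group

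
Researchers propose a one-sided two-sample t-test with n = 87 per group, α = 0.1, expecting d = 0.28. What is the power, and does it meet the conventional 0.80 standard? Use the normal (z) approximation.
Power ≈ 0.71; the study is underpowered (power < 0.80)

Power calculation (two-sample t-test, normal approximation):
z_β = d · √(n/2) - z_α
z_β = 0.28 · √(87/2) - 1.282
z_β = 0.28 · 6.595 - 1.282
z_β = 0.565

Power = Φ(z_β) = Φ(0.565) ≈ 0.714

Effect size d = 0.28 is small by Cohen's convention (0.2/0.5/0.8).

Threshold: power ≥ 0.80 is conventionally adequate.
Power ≈ 0.71 → the study is underpowered (power < 0.80).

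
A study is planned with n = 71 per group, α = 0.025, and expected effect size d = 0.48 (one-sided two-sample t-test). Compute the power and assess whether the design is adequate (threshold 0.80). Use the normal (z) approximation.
Power ≈ 0.82; the study is adequately powered (power ≥ 0.80)

Power calculation (two-sample t-test, normal approximation):
z_β = d · √(n/2) - z_α
z_β = 0.48 · √(71/2) - 1.960
z_β = 0.48 · 5.958 - 1.960
z_β = 0.900

Power = Φ(z_β) = Φ(0.900) ≈ 0.816

Effect size d = 0.48 is small by Cohen's convention (0.2/0.5/0.8).

Threshold: power ≥ 0.80 is conventionally adequate.
Power ≈ 0.82 → the study is adequately powered (power ≥ 0.80).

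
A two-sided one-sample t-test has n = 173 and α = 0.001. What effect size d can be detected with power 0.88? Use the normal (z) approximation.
d ≈ 0.34

Minimum detectable effect (one-sample t-test, normal approximation):
d = (z_{α/2} + z_β) / √n
d = (3.291 + 1.175) / √173
d = 4.466 / 13.153
d ≈ 0.34

By Cohen's convention (0.2 small / 0.5 medium / 0.8 large): small effect.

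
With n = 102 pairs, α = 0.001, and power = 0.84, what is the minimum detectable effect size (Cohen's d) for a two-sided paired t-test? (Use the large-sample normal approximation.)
d ≈ 0.42

Minimum detectable effect (paired t-test, normal approximation):
d = (z_{α/2} + z_β) / √n
d = (3.291 + 0.994) / √102
d = 4.285 / 10.100
d ≈ 0.42

By Cohen's convention (0.2 small / 0.5 medium / 0.8 large): small effect.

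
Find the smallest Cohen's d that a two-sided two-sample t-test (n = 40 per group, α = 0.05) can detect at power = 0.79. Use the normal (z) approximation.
d ≈ 0.62

Minimum detectable effect (two-sample t-test, normal approximation):
d = (z_{α/2} + z_β) / √(n/2)
d = (1.960 + 0.806) / √(40/2)
d = 2.766 / 4.472
d ≈ 0.62

By Cohen's convention (0.2 small / 0.5 medium / 0.8 large): medium effect.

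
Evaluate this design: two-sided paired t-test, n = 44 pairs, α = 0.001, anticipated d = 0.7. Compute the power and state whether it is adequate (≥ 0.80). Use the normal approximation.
Power ≈ 0.91; the study is adequately powered (power ≥ 0.80)

Power calculation (paired t-test, normal approximation):
z_β = d · √n - z_{α/2}
z_β = 0.7 · √44 - 3.291
z_β = 0.7 · 6.633 - 3.291
z_β = 1.353

Power = Φ(z_β) = Φ(1.353) ≈ 0.912

Effect size d = 0.7 is medium by Cohen's convention (0.2/0.5/0.8).

Threshold: power ≥ 0.80 is conventionally adequate.
Power ≈ 0.91 → the study is adequately powered (power ≥ 0.80).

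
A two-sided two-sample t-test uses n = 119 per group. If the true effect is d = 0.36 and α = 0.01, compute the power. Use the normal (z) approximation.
Power ≈ 0.58

Power calculation (two-sample t-test, normal approximation):
z_β = d · √(n/2) - z_{α/2}
z_β = 0.36 · √(119/2) - 2.576
z_β = 0.36 · 7.714 - 2.576
z_β = 0.201

Power = Φ(z_β) = Φ(0.201) ≈ 0.580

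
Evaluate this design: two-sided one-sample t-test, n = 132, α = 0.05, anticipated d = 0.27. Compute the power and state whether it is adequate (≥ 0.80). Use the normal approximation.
Power ≈ 0.87; the study is adequately powered (power ≥ 0.80)

Power calculation (one-sample t-test, normal approximation):
z_β = d · √n - z_{α/2}
z_β = 0.27 · √132 - 1.960
z_β = 0.27 · 11.489 - 1.960
z_β = 1.142

Power = Φ(z_β) = Φ(1.142) ≈ 0.873

Effect size d = 0.27 is small by Cohen's convention (0.2/0.5/0.8).

Threshold: power ≥ 0.80 is conventionally adequate.
Power ≈ 0.87 → the study is adequately powered (power ≥ 0.80).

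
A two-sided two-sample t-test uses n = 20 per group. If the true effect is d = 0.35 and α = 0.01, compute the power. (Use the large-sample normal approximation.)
Power ≈ 0.07

Power calculation (two-sample t-test, normal approximation):
z_β = d · √(n/2) - z_{α/2}
z_β = 0.35 · √(20/2) - 2.576
z_β = 0.35 · 3.162 - 2.576
z_β = -1.469

Power = Φ(z_β) = Φ(-1.469) ≈ 0.071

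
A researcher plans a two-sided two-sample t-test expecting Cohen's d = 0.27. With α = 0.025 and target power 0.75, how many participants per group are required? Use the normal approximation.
n = 234 per group

Sample size formula (two-sample t-test, normal approximation):
n = 2 · ((z_{α/2} + z_β) / d)²

z_{α/2} = 2.241 (for α = 0.025, two-sided)
z_β = 0.674 (for power = 0.75)
d = 0.27

n = 2 · ((2.241 + 0.674) / 0.27)²
n = 2 · (10.796)²
n ≈ 233.11
Round up to the next whole number: n = 234 per group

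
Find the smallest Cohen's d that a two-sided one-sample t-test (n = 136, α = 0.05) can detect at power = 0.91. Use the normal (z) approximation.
d ≈ 0.28

Minimum detectable effect (one-sample t-test, normal approximation):
d = (z_{α/2} + z_β) / √n
d = (1.960 + 1.341) / √136
d = 3.301 / 11.662
d ≈ 0.28

By Cohen's convention (0.2 small / 0.5 medium / 0.8 large): small effect.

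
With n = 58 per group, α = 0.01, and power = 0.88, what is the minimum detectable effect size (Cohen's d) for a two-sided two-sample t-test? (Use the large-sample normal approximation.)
d ≈ 0.70

Minimum detectable effect (two-sample t-test, normal approximation):
d = (z_{α/2} + z_β) / √(n/2)
d = (2.576 + 1.175) / √(58/2)
d = 3.751 / 5.385
d ≈ 0.70

By Cohen's convention (0.2 small / 0.5 medium / 0.8 large): medium effect.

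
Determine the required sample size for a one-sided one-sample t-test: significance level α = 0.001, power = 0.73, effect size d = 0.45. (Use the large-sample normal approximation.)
n = 68

Sample size formula (one-sample t-test, normal approximation):
n = ((z_α + z_β) / d)²

z_α = 3.090 (for α = 0.001, one-sided)
z_β = 0.613 (for power = 0.73)
d = 0.45

n = ((3.090 + 0.613) / 0.45)²
n = (8.229)²
n ≈ 67.72
Round up to the next whole number: n = 68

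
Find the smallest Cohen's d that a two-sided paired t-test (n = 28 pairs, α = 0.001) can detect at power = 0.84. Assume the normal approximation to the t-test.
d ≈ 0.81

Minimum detectable effect (paired t-test, normal approximation):
d = (z_{α/2} + z_β) / √n
d = (3.291 + 0.994) / √28
d = 4.285 / 5.292
d ≈ 0.81

By Cohen's convention (0.2 small / 0.5 medium / 0.8 large): large effect.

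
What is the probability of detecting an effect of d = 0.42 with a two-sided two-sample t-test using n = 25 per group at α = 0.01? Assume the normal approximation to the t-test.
Power ≈ 0.14

Power calculation (two-sample t-test, normal approximation):
z_β = d · √(n/2) - z_{α/2}
z_β = 0.42 · √(25/2) - 2.576
z_β = 0.42 · 3.536 - 2.576
z_β = -1.091

Power = Φ(z_β) = Φ(-1.091) ≈ 0.138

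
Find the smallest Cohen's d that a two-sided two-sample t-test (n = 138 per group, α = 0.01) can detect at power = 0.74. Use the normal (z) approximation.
d ≈ 0.39

Minimum detectable effect (two-sample t-test, normal approximation):
d = (z_{α/2} + z_β) / √(n/2)
d = (2.576 + 0.643) / √(138/2)
d = 3.219 / 8.307
d ≈ 0.39

By Cohen's convention (0.2 small / 0.5 medium / 0.8 large): small effect.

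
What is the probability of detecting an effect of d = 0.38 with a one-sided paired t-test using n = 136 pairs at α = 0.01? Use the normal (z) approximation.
Power ≈ 0.98

Power calculation (paired t-test, normal approximation):
z_β = d · √n - z_α
z_β = 0.38 · √136 - 2.326
z_β = 0.38 · 11.662 - 2.326
z_β = 2.105

Power = Φ(z_β) = Φ(2.105) ≈ 0.982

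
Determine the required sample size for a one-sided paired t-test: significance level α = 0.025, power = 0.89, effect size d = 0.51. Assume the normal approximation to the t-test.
n = 40 pairs

Sample size formula (paired t-test, normal approximation):
n = ((z_α + z_β) / d)²

z_α = 1.960 (for α = 0.025, one-sided)
z_β = 1.227 (for power = 0.89)
d = 0.51

n = ((1.960 + 1.227) / 0.51)²
n = (6.249)²
n ≈ 39.05
Round up to the next whole number: n = 40 pairs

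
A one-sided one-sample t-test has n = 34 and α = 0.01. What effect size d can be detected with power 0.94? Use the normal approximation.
d ≈ 0.67

Minimum detectable effect (one-sample t-test, normal approximation):
d = (z_α + z_β) / √n
d = (2.326 + 1.555) / √34
d = 3.881 / 5.831
d ≈ 0.67

By Cohen's convention (0.2 small / 0.5 medium / 0.8 large): medium effect.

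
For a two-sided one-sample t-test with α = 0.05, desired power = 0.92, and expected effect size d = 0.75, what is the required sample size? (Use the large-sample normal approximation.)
n = 21

Sample size formula (one-sample t-test, normal approximation):
n = ((z_{α/2} + z_β) / d)²

z_{α/2} = 1.960 (for α = 0.05, two-sided)
z_β = 1.405 (for power = 0.92)
d = 0.75

n = ((1.960 + 1.405) / 0.75)²
n = (4.487)²
n ≈ 20.13
Round up to the next whole number: n = 21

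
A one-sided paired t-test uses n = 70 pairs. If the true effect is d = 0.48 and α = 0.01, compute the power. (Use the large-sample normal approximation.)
Power ≈ 0.95

Power calculation (paired t-test, normal approximation):
z_β = d · √n - z_α
z_β = 0.48 · √70 - 2.326
z_β = 0.48 · 8.367 - 2.326
z_β = 1.690

Power = Φ(z_β) = Φ(1.690) ≈ 0.954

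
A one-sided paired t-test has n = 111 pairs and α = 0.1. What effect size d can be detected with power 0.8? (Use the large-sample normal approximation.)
d ≈ 0.20

Minimum detectable effect (paired t-test, normal approximation):
d = (z_α + z_β) / √n
d = (1.282 + 0.842) / √111
d = 2.123 / 10.536
d ≈ 0.20

By Cohen's convention (0.2 small / 0.5 medium / 0.8 large): small effect.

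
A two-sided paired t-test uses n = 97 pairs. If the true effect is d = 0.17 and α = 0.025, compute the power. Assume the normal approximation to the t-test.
Power ≈ 0.29

Power calculation (paired t-test, normal approximation):
z_β = d · √n - z_{α/2}
z_β = 0.17 · √97 - 2.241
z_β = 0.17 · 9.849 - 2.241
z_β = -0.567

Power = Φ(z_β) = Φ(-0.567) ≈ 0.285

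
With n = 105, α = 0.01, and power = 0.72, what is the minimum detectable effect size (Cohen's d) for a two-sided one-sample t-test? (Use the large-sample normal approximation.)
d ≈ 0.31

Minimum detectable effect (one-sample t-test, normal approximation):
d = (z_{α/2} + z_β) / √n
d = (2.576 + 0.583) / √105
d = 3.159 / 10.247
d ≈ 0.31

By Cohen's convention (0.2 small / 0.5 medium / 0.8 large): small effect.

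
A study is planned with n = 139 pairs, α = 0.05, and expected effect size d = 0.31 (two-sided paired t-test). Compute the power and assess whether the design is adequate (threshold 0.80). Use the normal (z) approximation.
Power ≈ 0.95; the study is adequately powered (power ≥ 0.80)

Power calculation (paired t-test, normal approximation):
z_β = d · √n - z_{α/2}
z_β = 0.31 · √139 - 1.960
z_β = 0.31 · 11.790 - 1.960
z_β = 1.695

Power = Φ(z_β) = Φ(1.695) ≈ 0.955

Effect size d = 0.31 is small by Cohen's convention (0.2/0.5/0.8).

Threshold: power ≥ 0.80 is conventionally adequate.
Power ≈ 0.95 → the study is adequately powered (power ≥ 0.80).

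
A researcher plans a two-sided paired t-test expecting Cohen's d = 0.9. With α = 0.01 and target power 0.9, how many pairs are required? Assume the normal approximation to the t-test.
n = 19 pairs

Sample size formula (paired t-test, normal approximation):
n = ((z_{α/2} + z_β) / d)²

z_{α/2} = 2.576 (for α = 0.01, two-sided)
z_β = 1.282 (for power = 0.9)
d = 0.9

n = ((2.576 + 1.282) / 0.9)²
n = (4.287)²
n ≈ 18.38
Round up to the next whole number: n = 19 pairs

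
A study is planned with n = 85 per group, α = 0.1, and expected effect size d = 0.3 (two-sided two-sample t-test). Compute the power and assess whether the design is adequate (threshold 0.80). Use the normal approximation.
Power ≈ 0.62; the study is underpowered (power < 0.80)

Power calculation (two-sample t-test, normal approximation):
z_β = d · √(n/2) - z_{α/2}
z_β = 0.3 · √(85/2) - 1.645
z_β = 0.3 · 6.519 - 1.645
z_β = 0.311

Power = Φ(z_β) = Φ(0.311) ≈ 0.622

Effect size d = 0.3 is small by Cohen's convention (0.2/0.5/0.8).

Threshold: power ≥ 0.80 is conventionally adequate.
Power ≈ 0.62 → the study is underpowered (power < 0.80).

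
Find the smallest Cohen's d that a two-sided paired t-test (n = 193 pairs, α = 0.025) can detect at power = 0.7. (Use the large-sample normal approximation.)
d ≈ 0.20

Minimum detectable effect (paired t-test, normal approximation):
d = (z_{α/2} + z_β) / √n
d = (2.241 + 0.524) / √193
d = 2.766 / 13.892
d ≈ 0.20

By Cohen's convention (0.2 small / 0.5 medium / 0.8 large): small effect.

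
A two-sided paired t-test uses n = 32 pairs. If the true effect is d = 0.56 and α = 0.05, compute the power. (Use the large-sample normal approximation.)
Power ≈ 0.89

Power calculation (paired t-test, normal approximation):
z_β = d · √n - z_{α/2}
z_β = 0.56 · √32 - 1.960
z_β = 0.56 · 5.657 - 1.960
z_β = 1.208

Power = Φ(z_β) = Φ(1.208) ≈ 0.886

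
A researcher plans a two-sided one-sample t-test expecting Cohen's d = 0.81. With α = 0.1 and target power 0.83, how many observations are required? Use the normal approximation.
n = 11

Sample size formula (one-sample t-test, normal approximation):
n = ((z_{α/2} + z_β) / d)²

z_{α/2} = 1.645 (for α = 0.1, two-sided)
z_β = 0.954 (for power = 0.83)
d = 0.81

n = ((1.645 + 0.954) / 0.81)²
n = (3.209)²
n ≈ 10.30
Round up to the next whole number: n = 11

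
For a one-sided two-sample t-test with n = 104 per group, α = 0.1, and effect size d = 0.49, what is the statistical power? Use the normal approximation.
Power ≈ 0.99

Power calculation (two-sample t-test, normal approximation):
z_β = d · √(n/2) - z_α
z_β = 0.49 · √(104/2) - 1.282
z_β = 0.49 · 7.211 - 1.282
z_β = 2.252

Power = Φ(z_β) = Φ(2.252) ≈ 0.988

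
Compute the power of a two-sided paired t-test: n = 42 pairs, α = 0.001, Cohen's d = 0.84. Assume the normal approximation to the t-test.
Power ≈ 0.98

Power calculation (paired t-test, normal approximation):
z_β = d · √n - z_{α/2}
z_β = 0.84 · √42 - 3.291
z_β = 0.84 · 6.481 - 3.291
z_β = 2.153

Power = Φ(z_β) = Φ(2.153) ≈ 0.984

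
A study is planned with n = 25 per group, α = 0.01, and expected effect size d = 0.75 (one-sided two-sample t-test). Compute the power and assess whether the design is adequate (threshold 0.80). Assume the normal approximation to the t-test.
Power ≈ 0.63; the study is underpowered (power < 0.80)

Power calculation (two-sample t-test, normal approximation):
z_β = d · √(n/2) - z_α
z_β = 0.75 · √(25/2) - 2.326
z_β = 0.75 · 3.536 - 2.326
z_β = 0.325

Power = Φ(z_β) = Φ(0.325) ≈ 0.628

Effect size d = 0.75 is medium by Cohen's convention (0.2/0.5/0.8).

Threshold: power ≥ 0.80 is conventionally adequate.
Power ≈ 0.63 → the study is underpowered (power < 0.80).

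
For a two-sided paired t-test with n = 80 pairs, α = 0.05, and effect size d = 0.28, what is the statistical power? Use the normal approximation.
Power ≈ 0.71

Power calculation (paired t-test, normal approximation):
z_β = d · √n - z_{α/2}
z_β = 0.28 · √80 - 1.960
z_β = 0.28 · 8.944 - 1.960
z_β = 0.544

Power = Φ(z_β) = Φ(0.544) ≈ 0.707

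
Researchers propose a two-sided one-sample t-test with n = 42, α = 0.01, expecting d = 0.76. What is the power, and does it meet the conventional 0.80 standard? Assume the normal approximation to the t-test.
Power ≈ 0.99; the study is adequately powered (power ≥ 0.80)

Power calculation (one-sample t-test, normal approximation):
z_β = d · √n - z_{α/2}
z_β = 0.76 · √42 - 2.576
z_β = 0.76 · 6.481 - 2.576
z_β = 2.350

Power = Φ(z_β) = Φ(2.350) ≈ 0.991

Effect size d = 0.76 is medium by Cohen's convention (0.2/0.5/0.8).

Threshold: power ≥ 0.80 is conventionally adequate.
Power ≈ 0.99 → the study is adequately powered (power ≥ 0.80).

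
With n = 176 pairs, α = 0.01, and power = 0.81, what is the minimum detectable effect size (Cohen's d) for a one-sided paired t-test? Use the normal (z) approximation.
d ≈ 0.24

Minimum detectable effect (paired t-test, normal approximation):
d = (z_α + z_β) / √n
d = (2.326 + 0.878) / √176
d = 3.204 / 13.266
d ≈ 0.24

By Cohen's convention (0.2 small / 0.5 medium / 0.8 large): small effect.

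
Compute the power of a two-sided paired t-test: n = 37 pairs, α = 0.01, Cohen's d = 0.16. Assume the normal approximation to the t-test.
Power ≈ 0.05

Power calculation (paired t-test, normal approximation):
z_β = d · √n - z_{α/2}
z_β = 0.16 · √37 - 2.576
z_β = 0.16 · 6.083 - 2.576
z_β = -1.603

Power = Φ(z_β) = Φ(-1.603) ≈ 0.055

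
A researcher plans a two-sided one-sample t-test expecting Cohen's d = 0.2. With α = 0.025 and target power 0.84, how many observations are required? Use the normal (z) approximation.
n = 262

Sample size formula (one-sample t-test, normal approximation):
n = ((z_{α/2} + z_β) / d)²

z_{α/2} = 2.241 (for α = 0.025, two-sided)
z_β = 0.994 (for power = 0.84)
d = 0.2

n = ((2.241 + 0.994) / 0.2)²
n = (16.175)²
n ≈ 261.63
Round up to the next whole number: n = 262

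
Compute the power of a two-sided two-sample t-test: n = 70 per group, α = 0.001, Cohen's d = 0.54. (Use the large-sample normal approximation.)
Power ≈ 0.46

Power calculation (two-sample t-test, normal approximation):
z_β = d · √(n/2) - z_{α/2}
z_β = 0.54 · √(70/2) - 3.291
z_β = 0.54 · 5.916 - 3.291
z_β = -0.096

Power = Φ(z_β) = Φ(-0.096) ≈ 0.462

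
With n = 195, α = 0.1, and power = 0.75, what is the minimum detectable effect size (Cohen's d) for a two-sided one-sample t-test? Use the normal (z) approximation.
d ≈ 0.17

Minimum detectable effect (one-sample t-test, normal approximation):
d = (z_{α/2} + z_β) / √n
d = (1.645 + 0.674) / √195
d = 2.319 / 13.964
d ≈ 0.17

By Cohen's convention (0.2 small / 0.5 medium / 0.8 large): very small effect.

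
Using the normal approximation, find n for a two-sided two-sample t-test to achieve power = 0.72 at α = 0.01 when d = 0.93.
n = 24 per group

Sample size formula (two-sample t-test, normal approximation):
n = 2 · ((z_{α/2} + z_β) / d)²

z_{α/2} = 2.576 (for α = 0.01, two-sided)
z_β = 0.583 (for power = 0.72)
d = 0.93

n = 2 · ((2.576 + 0.583) / 0.93)²
n = 2 · (3.397)²
n ≈ 23.08
Round up to the next whole number: n = 24 per group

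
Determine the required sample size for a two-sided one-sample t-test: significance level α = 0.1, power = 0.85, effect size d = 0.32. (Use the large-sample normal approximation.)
n = 71

Sample size formula (one-sample t-test, normal approximation):
n = ((z_{α/2} + z_β) / d)²

z_{α/2} = 1.645 (for α = 0.1, two-sided)
z_β = 1.036 (for power = 0.85)
d = 0.32

n = ((1.645 + 1.036) / 0.32)²
n = (8.378)²
n ≈ 70.19
Round up to the next whole number: n = 71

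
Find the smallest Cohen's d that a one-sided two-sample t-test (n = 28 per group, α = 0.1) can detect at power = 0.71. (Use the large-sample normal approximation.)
d ≈ 0.49

Minimum detectable effect (two-sample t-test, normal approximation):
d = (z_α + z_β) / √(n/2)
d = (1.282 + 0.553) / √(28/2)
d = 1.835 / 3.742
d ≈ 0.49

By Cohen's convention (0.2 small / 0.5 medium / 0.8 large): small effect.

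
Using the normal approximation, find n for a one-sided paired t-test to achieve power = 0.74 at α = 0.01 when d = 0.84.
n = 13 pairs

Sample size formula (paired t-test, normal approximation):
n = ((z_α + z_β) / d)²

z_α = 2.326 (for α = 0.01, one-sided)
z_β = 0.643 (for power = 0.74)
d = 0.84

n = ((2.326 + 0.643) / 0.84)²
n = (3.535)²
n ≈ 12.50
Round up to the next whole number: n = 13 pairs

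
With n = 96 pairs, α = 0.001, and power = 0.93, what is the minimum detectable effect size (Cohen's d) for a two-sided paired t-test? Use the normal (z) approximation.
d ≈ 0.49

Minimum detectable effect (paired t-test, normal approximation):
d = (z_{α/2} + z_β) / √n
d = (3.291 + 1.476) / √96
d = 4.766 / 9.798
d ≈ 0.49

By Cohen's convention (0.2 small / 0.5 medium / 0.8 large): small effect.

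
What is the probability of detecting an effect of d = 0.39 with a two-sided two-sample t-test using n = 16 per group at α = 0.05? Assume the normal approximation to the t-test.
Power ≈ 0.20

Power calculation (two-sample t-test, normal approximation):
z_β = d · √(n/2) - z_{α/2}
z_β = 0.39 · √(16/2) - 1.960
z_β = 0.39 · 2.828 - 1.960
z_β = -0.857

Power = Φ(z_β) = Φ(-0.857) ≈ 0.196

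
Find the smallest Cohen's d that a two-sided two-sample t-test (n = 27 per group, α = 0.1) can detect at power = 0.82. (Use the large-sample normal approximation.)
d ≈ 0.70

Minimum detectable effect (two-sample t-test, normal approximation):
d = (z_{α/2} + z_β) / √(n/2)
d = (1.645 + 0.915) / √(27/2)
d = 2.560 / 3.674
d ≈ 0.70

By Cohen's convention (0.2 small / 0.5 medium / 0.8 large): medium effect.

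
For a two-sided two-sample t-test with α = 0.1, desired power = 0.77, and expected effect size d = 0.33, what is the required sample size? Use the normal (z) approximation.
n = 105 per group

Sample size formula (two-sample t-test, normal approximation):
n = 2 · ((z_{α/2} + z_β) / d)²

z_{α/2} = 1.645 (for α = 0.1, two-sided)
z_β = 0.739 (for power = 0.77)
d = 0.33

n = 2 · ((1.645 + 0.739) / 0.33)²
n = 2 · (7.224)²
n ≈ 104.37
Round up to the next whole number: n = 105 per group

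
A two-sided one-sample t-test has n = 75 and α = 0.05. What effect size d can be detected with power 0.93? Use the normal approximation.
d ≈ 0.40

Minimum detectable effect (one-sample t-test, normal approximation):
d = (z_{α/2} + z_β) / √n
d = (1.960 + 1.476) / √75
d = 3.436 / 8.660
d ≈ 0.40

By Cohen's convention (0.2 small / 0.5 medium / 0.8 large): small effect.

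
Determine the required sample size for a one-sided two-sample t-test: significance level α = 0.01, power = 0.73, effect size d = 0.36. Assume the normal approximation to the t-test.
n = 134 per group

Sample size formula (two-sample t-test, normal approximation):
n = 2 · ((z_α + z_β) / d)²

z_α = 2.326 (for α = 0.01, one-sided)
z_β = 0.613 (for power = 0.73)
d = 0.36

n = 2 · ((2.326 + 0.613) / 0.36)²
n = 2 · (8.164)²
n ≈ 133.30
Round up to the next whole number: n = 134 per group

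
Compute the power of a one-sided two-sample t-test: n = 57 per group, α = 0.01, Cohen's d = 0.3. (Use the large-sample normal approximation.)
Power ≈ 0.23

Power calculation (two-sample t-test, normal approximation):
z_β = d · √(n/2) - z_α
z_β = 0.3 · √(57/2) - 2.326
z_β = 0.3 · 5.339 - 2.326
z_β = -0.725

Power = Φ(z_β) = Φ(-0.725) ≈ 0.234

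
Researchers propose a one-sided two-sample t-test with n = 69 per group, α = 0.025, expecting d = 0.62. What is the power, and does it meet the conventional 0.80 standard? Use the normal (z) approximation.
Power ≈ 0.95; the study is adequately powered (power ≥ 0.80)

Power calculation (two-sample t-test, normal approximation):
z_β = d · √(n/2) - z_α
z_β = 0.62 · √(69/2) - 1.960
z_β = 0.62 · 5.874 - 1.960
z_β = 1.682

Power = Φ(z_β) = Φ(1.682) ≈ 0.954

Effect size d = 0.62 is medium by Cohen's convention (0.2/0.5/0.8).

Threshold: power ≥ 0.80 is conventionally adequate.
Power ≈ 0.95 → the study is adequately powered (power ≥ 0.80).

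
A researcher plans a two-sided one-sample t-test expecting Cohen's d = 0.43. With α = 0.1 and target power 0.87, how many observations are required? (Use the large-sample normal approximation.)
n = 42

Sample size formula (one-sample t-test, normal approximation):
n = ((z_{α/2} + z_β) / d)²

z_{α/2} = 1.645 (for α = 0.1, two-sided)
z_β = 1.126 (for power = 0.87)
d = 0.43

n = ((1.645 + 1.126) / 0.43)²
n = (6.444)²
n ≈ 41.53
Round up to the next whole number: n = 42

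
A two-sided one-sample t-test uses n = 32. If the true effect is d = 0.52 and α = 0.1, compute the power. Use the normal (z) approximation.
Power ≈ 0.90

Power calculation (one-sample t-test, normal approximation):
z_β = d · √n - z_{α/2}
z_β = 0.52 · √32 - 1.645
z_β = 0.52 · 5.657 - 1.645
z_β = 1.297

Power = Φ(z_β) = Φ(1.297) ≈ 0.903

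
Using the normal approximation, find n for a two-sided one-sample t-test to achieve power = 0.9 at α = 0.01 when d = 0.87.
n = 20

Sample size formula (one-sample t-test, normal approximation):
n = ((z_{α/2} + z_β) / d)²

z_{α/2} = 2.576 (for α = 0.01, two-sided)
z_β = 1.282 (for power = 0.9)
d = 0.87

n = ((2.576 + 1.282) / 0.87)²
n = (4.434)²
n ≈ 19.66
Round up to the next whole number: n = 20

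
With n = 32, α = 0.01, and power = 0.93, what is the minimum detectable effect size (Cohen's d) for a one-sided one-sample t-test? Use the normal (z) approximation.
d ≈ 0.67

Minimum detectable effect (one-sample t-test, normal approximation):
d = (z_α + z_β) / √n
d = (2.326 + 1.476) / √32
d = 3.802 / 5.657
d ≈ 0.67

By Cohen's convention (0.2 small / 0.5 medium / 0.8 large): medium effect.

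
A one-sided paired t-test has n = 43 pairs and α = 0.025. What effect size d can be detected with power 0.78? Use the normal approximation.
d ≈ 0.42

Minimum detectable effect (paired t-test, normal approximation):
d = (z_α + z_β) / √n
d = (1.960 + 0.772) / √43
d = 2.732 / 6.557
d ≈ 0.42

By Cohen's convention (0.2 small / 0.5 medium / 0.8 large): small effect.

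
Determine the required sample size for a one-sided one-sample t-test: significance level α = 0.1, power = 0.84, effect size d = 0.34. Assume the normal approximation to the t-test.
n = 45

Sample size formula (one-sample t-test, normal approximation):
n = ((z_α + z_β) / d)²

z_α = 1.282 (for α = 0.1, one-sided)
z_β = 0.994 (for power = 0.84)
d = 0.34

n = ((1.282 + 0.994) / 0.34)²
n = (6.694)²
n ≈ 44.81
Round up to the next whole number: n = 45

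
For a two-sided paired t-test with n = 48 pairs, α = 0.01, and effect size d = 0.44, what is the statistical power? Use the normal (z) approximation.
Power ≈ 0.68

Power calculation (paired t-test, normal approximation):
z_β = d · √n - z_{α/2}
z_β = 0.44 · √48 - 2.576
z_β = 0.44 · 6.928 - 2.576
z_β = 0.473

Power = Φ(z_β) = Φ(0.473) ≈ 0.682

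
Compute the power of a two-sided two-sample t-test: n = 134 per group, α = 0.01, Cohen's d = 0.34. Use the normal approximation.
Power ≈ 0.58

Power calculation (two-sample t-test, normal approximation):
z_β = d · √(n/2) - z_{α/2}
z_β = 0.34 · √(134/2) - 2.576
z_β = 0.34 · 8.185 - 2.576
z_β = 0.207

Power = Φ(z_β) = Φ(0.207) ≈ 0.582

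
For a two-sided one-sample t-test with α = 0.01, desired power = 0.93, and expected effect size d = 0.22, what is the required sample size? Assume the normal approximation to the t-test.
n = 340

Sample size formula (one-sample t-test, normal approximation):
n = ((z_{α/2} + z_β) / d)²

z_{α/2} = 2.576 (for α = 0.01, two-sided)
z_β = 1.476 (for power = 0.93)
d = 0.22

n = ((2.576 + 1.476) / 0.22)²
n = (18.418)²
n ≈ 339.22
Round up to the next whole number: n = 340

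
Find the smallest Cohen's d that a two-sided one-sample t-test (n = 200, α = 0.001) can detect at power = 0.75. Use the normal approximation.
d ≈ 0.28

Minimum detectable effect (one-sample t-test, normal approximation):
d = (z_{α/2} + z_β) / √n
d = (3.291 + 0.674) / √200
d = 3.965 / 14.142
d ≈ 0.28

By Cohen's convention (0.2 small / 0.5 medium / 0.8 large): small effect.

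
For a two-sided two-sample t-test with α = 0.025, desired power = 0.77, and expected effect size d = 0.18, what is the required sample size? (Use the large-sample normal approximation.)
n = 549 per group

Sample size formula (two-sample t-test, normal approximation):
n = 2 · ((z_{α/2} + z_β) / d)²

z_{α/2} = 2.241 (for α = 0.025, two-sided)
z_β = 0.739 (for power = 0.77)
d = 0.18

n = 2 · ((2.241 + 0.739) / 0.18)²
n = 2 · (16.556)²
n ≈ 548.20
Round up to the next whole number: n = 549 per group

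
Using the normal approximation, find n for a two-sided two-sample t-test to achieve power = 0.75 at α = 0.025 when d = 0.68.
n = 37 per group

Sample size formula (two-sample t-test, normal approximation):
n = 2 · ((z_{α/2} + z_β) / d)²

z_{α/2} = 2.241 (for α = 0.025, two-sided)
z_β = 0.674 (for power = 0.75)
d = 0.68

n = 2 · ((2.241 + 0.674) / 0.68)²
n = 2 · (4.287)²
n ≈ 36.76
Round up to the next whole number: n = 37 per group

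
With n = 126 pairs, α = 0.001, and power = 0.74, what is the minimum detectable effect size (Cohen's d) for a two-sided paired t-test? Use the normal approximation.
d ≈ 0.35

Minimum detectable effect (paired t-test, normal approximation):
d = (z_{α/2} + z_β) / √n
d = (3.291 + 0.643) / √126
d = 3.934 / 11.225
d ≈ 0.35

By Cohen's convention (0.2 small / 0.5 medium / 0.8 large): small effect.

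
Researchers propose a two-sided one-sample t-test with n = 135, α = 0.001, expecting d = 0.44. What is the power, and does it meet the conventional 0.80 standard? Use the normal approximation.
Power ≈ 0.97; the study is adequately powered (power ≥ 0.80)

Power calculation (one-sample t-test, normal approximation):
z_β = d · √n - z_{α/2}
z_β = 0.44 · √135 - 3.291
z_β = 0.44 · 11.619 - 3.291
z_β = 1.822

Power = Φ(z_β) = Φ(1.822) ≈ 0.966

Effect size d = 0.44 is small by Cohen's convention (0.2/0.5/0.8).

Threshold: power ≥ 0.80 is conventionally adequate.
Power ≈ 0.97 → the study is adequately powered (power ≥ 0.80).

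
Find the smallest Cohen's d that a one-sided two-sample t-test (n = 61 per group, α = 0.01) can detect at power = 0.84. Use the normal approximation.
d ≈ 0.60

Minimum detectable effect (two-sample t-test, normal approximation):
d = (z_α + z_β) / √(n/2)
d = (2.326 + 0.994) / √(61/2)
d = 3.321 / 5.523
d ≈ 0.60

By Cohen's convention (0.2 small / 0.5 medium / 0.8 large): medium effect.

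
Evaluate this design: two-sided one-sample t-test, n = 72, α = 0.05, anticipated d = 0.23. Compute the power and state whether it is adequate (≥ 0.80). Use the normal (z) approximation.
Power ≈ 0.50; the study is underpowered (power < 0.80)

Power calculation (one-sample t-test, normal approximation):
z_β = d · √n - z_{α/2}
z_β = 0.23 · √72 - 1.960
z_β = 0.23 · 8.485 - 1.960
z_β = -0.008

Power = Φ(z_β) = Φ(-0.008) ≈ 0.497

Effect size d = 0.23 is small by Cohen's convention (0.2/0.5/0.8).

Threshold: power ≥ 0.80 is conventionally adequate.
Power ≈ 0.50 → the study is underpowered (power < 0.80).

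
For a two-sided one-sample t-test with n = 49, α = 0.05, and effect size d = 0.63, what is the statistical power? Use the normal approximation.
Power ≈ 0.99

Power calculation (one-sample t-test, normal approximation):
z_β = d · √n - z_{α/2}
z_β = 0.63 · √49 - 1.960
z_β = 0.63 · 7.000 - 1.960
z_β = 2.450

Power = Φ(z_β) = Φ(2.450) ≈ 0.993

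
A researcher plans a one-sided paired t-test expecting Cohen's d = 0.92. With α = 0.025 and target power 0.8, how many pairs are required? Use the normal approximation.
n = 10 pairs

Sample size formula (paired t-test, normal approximation):
n = ((z_α + z_β) / d)²

z_α = 1.960 (for α = 0.025, one-sided)
z_β = 0.842 (for power = 0.8)
d = 0.92

n = ((1.960 + 0.842) / 0.92)²
n = (3.046)²
n ≈ 9.28
Round up to the next whole number: n = 10 pairs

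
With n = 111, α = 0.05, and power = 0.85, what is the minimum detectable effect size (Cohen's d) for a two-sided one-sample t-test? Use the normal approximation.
d ≈ 0.28

Minimum detectable effect (one-sample t-test, normal approximation):
d = (z_{α/2} + z_β) / √n
d = (1.960 + 1.036) / √111
d = 2.996 / 10.536
d ≈ 0.28

By Cohen's convention (0.2 small / 0.5 medium / 0.8 large): small effect.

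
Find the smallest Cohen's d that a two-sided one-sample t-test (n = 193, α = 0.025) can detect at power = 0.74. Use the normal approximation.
d ≈ 0.21

Minimum detectable effect (one-sample t-test, normal approximation):
d = (z_{α/2} + z_β) / √n
d = (2.241 + 0.643) / √193
d = 2.885 / 13.892
d ≈ 0.21

By Cohen's convention (0.2 small / 0.5 medium / 0.8 large): small effect.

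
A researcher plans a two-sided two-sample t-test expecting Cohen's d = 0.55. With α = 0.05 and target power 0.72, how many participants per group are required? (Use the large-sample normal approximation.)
n = 43 per group

Sample size formula (two-sample t-test, normal approximation):
n = 2 · ((z_{α/2} + z_β) / d)²

z_{α/2} = 1.960 (for α = 0.05, two-sided)
z_β = 0.583 (for power = 0.72)
d = 0.55

n = 2 · ((1.960 + 0.583) / 0.55)²
n = 2 · (4.624)²
n ≈ 42.76
Round up to the next whole number: n = 43 per group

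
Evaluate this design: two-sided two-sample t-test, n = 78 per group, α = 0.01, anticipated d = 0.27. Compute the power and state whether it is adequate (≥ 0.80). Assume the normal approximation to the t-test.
Power ≈ 0.19; the study is underpowered (power < 0.80)

Power calculation (two-sample t-test, normal approximation):
z_β = d · √(n/2) - z_{α/2}
z_β = 0.27 · √(78/2) - 2.576
z_β = 0.27 · 6.245 - 2.576
z_β = -0.890

Power = Φ(z_β) = Φ(-0.890) ≈ 0.187

Effect size d = 0.27 is small by Cohen's convention (0.2/0.5/0.8).

Threshold: power ≥ 0.80 is conventionally adequate.
Power ≈ 0.19 → the study is underpowered (power < 0.80).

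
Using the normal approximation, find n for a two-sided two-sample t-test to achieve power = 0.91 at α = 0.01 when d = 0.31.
n = 320 per group

Sample size formula (two-sample t-test, normal approximation):
n = 2 · ((z_{α/2} + z_β) / d)²

z_{α/2} = 2.576 (for α = 0.01, two-sided)
z_β = 1.341 (for power = 0.91)
d = 0.31

n = 2 · ((2.576 + 1.341) / 0.31)²
n = 2 · (12.635)²
n ≈ 319.29
Round up to the next whole number: n = 320 per group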